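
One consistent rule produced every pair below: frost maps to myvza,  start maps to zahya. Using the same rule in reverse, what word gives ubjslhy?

Compare letters: f→m is +7, r→y is +7, o→v is +7 — a constant shift. Each letter is shifted forward by 7 in the alphabet (a Caesar shift of +7).
Undoing it on ubjslhy: u−7=n, b−7=u, j−7=c, s−7=l, l−7=e, h−7=a, y−7=r.

nuclear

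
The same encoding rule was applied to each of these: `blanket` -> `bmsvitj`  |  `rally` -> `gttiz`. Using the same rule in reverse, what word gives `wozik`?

The output letters match the input read backwards, each shifted +8: blanket reversed is teknalb. Read the word backwards and shift each letter +8.
Reversing it on wozik: shift back: w−8=o, o−8=g, z−8=r, i−8=a, k−8=c → ograc; then reverse → cargo.

cargo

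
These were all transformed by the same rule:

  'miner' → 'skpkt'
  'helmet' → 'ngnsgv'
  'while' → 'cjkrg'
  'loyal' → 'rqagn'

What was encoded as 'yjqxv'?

It's a Vigenère-style cipher with numeric key [6,2,2]: position i shifts by key[i mod 3].
Reversing it on yjqxv: y−6=s, j−2=h, q−2=o, x−6=r, v−2=t.

short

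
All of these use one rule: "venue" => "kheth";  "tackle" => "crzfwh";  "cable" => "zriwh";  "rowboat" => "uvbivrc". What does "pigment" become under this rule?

v(21)→k(10) and e(4)→h(7) fit y≡17x+17 (mod 26); the inverse of 17 mod 26 is 23. This is an affine cipher: with a=0,…,z=25, each position x becomes (17x+17) mod 26.
Applying it to pigment: p(15)→17·15+17≡12=m; i(8)→17·8+17≡23=x; g(6)→17·6+17≡15=p; m(12)→17·12+17≡13=n; e(4)→17·4+17≡7=h; n(13)→17·13+17≡4=e; t(19)→17·19+17≡2=c (all mod 26).

mxpnhec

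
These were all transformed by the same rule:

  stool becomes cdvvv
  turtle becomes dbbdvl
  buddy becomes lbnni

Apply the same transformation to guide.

The shift depends on letter class: consonant s→c is +10, but vowel o→v is +7. The rule splits by letter class: vowels +7, consonants +10.
Applying it to guide: g(cons)+10=q, u(vowel)+7=b, i(vowel)+7=p, d(cons)+10=n, e(vowel)+7=l.

qbpnl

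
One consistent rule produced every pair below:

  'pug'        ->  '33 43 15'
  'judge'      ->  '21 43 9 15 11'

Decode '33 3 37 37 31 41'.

p(#16)→33 and u(#21)→43: differences scale by 2, so n = 2·pos + 1. With a=1..z=26, the number is 2·pos + 1.
Decoding 33 3 37 37 31 41: 33→(33−1)÷2=16=p, 3→(3−1)÷2=1=a, 37→(37−1)÷2=18=r, 37→(37−1)÷2=18=r, 31→(31−1)÷2=15=o, 41→(41−1)÷2=20=t.

parrot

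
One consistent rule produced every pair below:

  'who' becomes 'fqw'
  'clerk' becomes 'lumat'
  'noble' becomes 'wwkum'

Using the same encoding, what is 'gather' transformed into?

picqma

The shift depends on letter class: consonant w→f is +9, but vowel o→w is +8. Vowels shift forward by 8 and consonants shift forward by 9.
Applying it to gather: g(cons)+9=p, a(vowel)+8=i, t(cons)+9=c, h(cons)+9=q, e(vowel)+8=m, r(cons)+9=a.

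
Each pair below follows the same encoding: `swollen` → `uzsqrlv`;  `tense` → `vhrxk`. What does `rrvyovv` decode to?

Each letter shifts forward by (position + 2), i.e. 2, 3, 4, … — the shift grows by one for each successive letter.
Undoing it on rrvyovv: r−2=p, r−3=o, v−4=r, y−5=t, o−6=i, v−7=o, v−8=n.

portion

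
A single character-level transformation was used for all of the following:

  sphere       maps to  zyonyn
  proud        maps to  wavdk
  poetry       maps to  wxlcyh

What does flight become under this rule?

Shifts by position in sphere: pos 0: s→z (+7), pos 1: p→y (+9), pos 2: h→o (+7), pos 3: e→n (+9) — repeating every 2. It's a Vigenère-style cipher with numeric key [7,9]: position i shifts by key[i mod 2].
On flight: f+7=m, l+9=u, i+7=p, g+9=p, h+7=o, t+9=c.

muppoc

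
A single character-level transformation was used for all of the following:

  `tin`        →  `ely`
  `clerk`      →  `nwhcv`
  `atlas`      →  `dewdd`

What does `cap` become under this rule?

Vowels shift forward by 3 and consonants shift forward by 11.
On cap: c(cons)+11=n, a(vowel)+3=d, p(cons)+11=a.

nda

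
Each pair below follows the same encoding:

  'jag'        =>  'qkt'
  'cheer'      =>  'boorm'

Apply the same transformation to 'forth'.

The output letters match the input read backwards, each shifted +10: jag reversed is gaj. Two steps: reverse the string, then apply a Caesar shift of +10.
For forth: reverse → htrof; then shift: h+10=r, t+10=d, r+10=b, o+10=y, f+10=p.

rdbyp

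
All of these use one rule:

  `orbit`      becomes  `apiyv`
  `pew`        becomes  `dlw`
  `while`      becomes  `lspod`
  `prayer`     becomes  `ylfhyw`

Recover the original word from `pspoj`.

The output letters match the input read backwards, each shifted +7: orbit reversed is tibro. Read the word backwards and shift each letter +7.
Undoing it on pspoj: shift back: p−7=i, s−7=l, p−7=i, o−7=h, j−7=c → ilihc; then reverse → chili.

chili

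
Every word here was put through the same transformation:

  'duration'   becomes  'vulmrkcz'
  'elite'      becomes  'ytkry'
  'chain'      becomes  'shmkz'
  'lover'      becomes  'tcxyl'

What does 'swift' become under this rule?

d(3)→v(21) and u(20)→u(20) fit y≡3x+12 (mod 26); the inverse of 3 mod 26 is 9. Each letter's alphabet position (a=0..z=25) is mapped through 3·x+12 mod 26 — an affine cipher.
For swift: s(18)→3·18+12≡14=o; w(22)→3·22+12≡0=a; i(8)→3·8+12≡10=k; f(5)→3·5+12≡1=b; t(19)→3·19+12≡17=r (all mod 26).

oakbr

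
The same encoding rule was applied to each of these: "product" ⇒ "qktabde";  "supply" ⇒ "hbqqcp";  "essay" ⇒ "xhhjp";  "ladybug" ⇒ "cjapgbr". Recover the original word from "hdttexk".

p(15)→q(16) and r(17)→k(10) fit y≡23x+9 (mod 26); the inverse of 23 mod 26 is 17. Each letter's alphabet position (a=0..z=25) is mapped through 23·x+9 mod 26 — an affine cipher.
Undoing it on hdttexk: h(7)→17·(7−9)≡18=s; d(3)→17·(3−9)≡2=c; t(19)→17·(19−9)≡14=o; t(19)→17·(19−9)≡14=o; e(4)→17·(4−9)≡19=t; x(23)→17·(23−9)≡4=e; k(10)→17·(10−9)≡17=r (all mod 26).

scooter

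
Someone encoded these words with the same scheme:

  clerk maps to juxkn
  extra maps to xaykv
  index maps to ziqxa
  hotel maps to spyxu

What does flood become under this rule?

c(2)→j(9) and l(11)→u(20) fit y≡7x+21 (mod 26); the inverse of 7 mod 26 is 15. Each letter's alphabet position (a=0..z=25) is mapped through 7·x+21 mod 26 — an affine cipher.
For flood: f(5)→7·5+21≡4=e; l(11)→7·11+21≡20=u; o(14)→7·14+21≡15=p; o(14)→7·14+21≡15=p; d(3)→7·3+21≡16=q (all mod 26).

euppq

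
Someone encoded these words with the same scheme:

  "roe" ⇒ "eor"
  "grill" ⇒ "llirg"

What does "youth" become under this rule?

The output letters match the input read backwards: roe reversed is eor. It's just the letters in reverse order.
For youth: reverse → htuoy.

htuoy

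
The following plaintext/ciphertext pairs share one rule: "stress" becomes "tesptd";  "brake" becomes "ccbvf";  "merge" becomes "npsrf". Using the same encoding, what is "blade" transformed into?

Shifts by position in stress: pos 0: s→t (+1), pos 1: t→e (+11), pos 2: r→s (+1), pos 3: e→p (+11) — repeating every 2. It's a Vigenère-style cipher with numeric key [1,11]: position i shifts by key[i mod 2].
On blade: b+1=c, l+11=w, a+1=b, d+11=o, e+1=f.

cwbof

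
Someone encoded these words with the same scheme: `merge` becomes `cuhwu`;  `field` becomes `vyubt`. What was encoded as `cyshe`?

Compare letters: m→c is +16, e→u is +16, r→h is +16 — a constant shift. This is a Caesar cipher with shift 16.
Undoing it on cyshe: c−16=m, y−16=i, s−16=c, h−16=r, e−16=o.

micro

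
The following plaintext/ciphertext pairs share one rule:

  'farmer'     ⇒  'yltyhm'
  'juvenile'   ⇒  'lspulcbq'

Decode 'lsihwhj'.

capable

The output letters match the input read backwards, each shifted +7: farmer reversed is remraf. The word is reversed, then every letter is shifted forward by 7.
Decoding lsihwhj: shift back: l−7=e, s−7=l, i−7=b, h−7=a, w−7=p, h−7=a, j−7=c → elbapac; then reverse → capable.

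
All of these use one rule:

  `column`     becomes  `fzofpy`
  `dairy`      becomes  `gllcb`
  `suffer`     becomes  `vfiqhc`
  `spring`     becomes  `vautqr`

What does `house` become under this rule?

Shifts by position in column: pos 0: c→f (+3), pos 1: o→z (+11), pos 2: l→o (+3), pos 3: u→f (+11) — repeating every 2. It's a Vigenère-style cipher with numeric key [3,11]: position i shifts by key[i mod 2].
On house: h+3=k, o+11=z, u+3=x, s+11=d, e+3=h.

kzxdh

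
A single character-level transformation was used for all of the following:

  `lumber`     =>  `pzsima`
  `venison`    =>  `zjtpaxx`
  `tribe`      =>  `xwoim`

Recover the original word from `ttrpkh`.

In lumber: l→p is +4, u→z is +5, m→s is +6, b→i is +7 — the shift increases by 1 each position. The shift increases by 1 at each position, starting from +4: 4, 5, 6, ….
Decoding ttrpkh: t−4=p, t−5=o, r−6=l, p−7=i, k−8=c, h−9=y.

policy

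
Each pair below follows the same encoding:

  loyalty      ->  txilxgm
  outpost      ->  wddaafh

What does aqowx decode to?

In loyalty: l→t is +8, o→x is +9, y→i is +10, a→l is +11 — the shift increases by 1 each position. The shift increases by 1 at each position, starting from +8: 8, 9, 10, ….
Decoding aqowx: a−8=s, q−9=h, o−10=e, w−11=l, x−12=l.

shell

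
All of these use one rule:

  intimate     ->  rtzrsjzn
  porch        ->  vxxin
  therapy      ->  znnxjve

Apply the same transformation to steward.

The shift depends on letter class: consonant n→t is +6, but vowel i→r is +9. Two shifts are in play — +9 for a/e/i/o/u, +6 for every other letter.
For steward: s(cons)+6=y, t(cons)+6=z, e(vowel)+9=n, w(cons)+6=c, a(vowel)+9=j, r(cons)+6=x, d(cons)+6=j.

yzncjxj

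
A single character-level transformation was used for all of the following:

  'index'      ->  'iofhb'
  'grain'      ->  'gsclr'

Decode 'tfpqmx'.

In index: i→i is +0, n→o is +1, d→f is +2, e→h is +3 — the shift increases by 1 each position. Letter i (0-indexed) is shifted by i+0, so successive shifts are 0, 1, 2, ….
Undoing it on tfpqmx: t−0=t, f−1=e, p−2=n, q−3=n, m−4=i, x−5=s.

tennis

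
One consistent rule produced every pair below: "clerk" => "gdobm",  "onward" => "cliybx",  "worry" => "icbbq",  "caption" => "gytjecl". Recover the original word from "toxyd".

c(2)→g(6) and l(11)→d(3) fit y≡17x+24 (mod 26); the inverse of 17 mod 26 is 23. Each letter's alphabet position (a=0..z=25) is mapped through 17·x+24 mod 26 — an affine cipher.
Reversing it on toxyd: t(19)→23·(19−24)≡15=p; o(14)→23·(14−24)≡4=e; x(23)→23·(23−24)≡3=d; y(24)→23·(24−24)≡0=a; d(3)→23·(3−24)≡11=l (all mod 26).

pedal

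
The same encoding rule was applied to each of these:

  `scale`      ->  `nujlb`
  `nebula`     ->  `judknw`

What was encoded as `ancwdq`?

The output letters match the input read backwards, each shifted +9: scale reversed is elacs. The word is reversed, then every letter is shifted forward by 9.
Decoding ancwdq: shift back: a−9=r, n−9=e, c−9=t, w−9=n, d−9=u, q−9=h → retnuh; then reverse → hunter.

hunter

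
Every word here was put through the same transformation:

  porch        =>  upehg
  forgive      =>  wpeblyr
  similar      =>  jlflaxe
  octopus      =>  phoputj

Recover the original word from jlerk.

p(15)→u(20) and o(14)→p(15) fit y≡5x+23 (mod 26); the inverse of 5 mod 26 is 21. This is an affine cipher: with a=0,…,z=25, each position x becomes (5x+23) mod 26.
Decoding jlerk: j(9)→21·(9−23)≡18=s; l(11)→21·(11−23)≡8=i; e(4)→21·(4−23)≡17=r; r(17)→21·(17−23)≡4=e; k(10)→21·(10−23)≡13=n (all mod 26).

siren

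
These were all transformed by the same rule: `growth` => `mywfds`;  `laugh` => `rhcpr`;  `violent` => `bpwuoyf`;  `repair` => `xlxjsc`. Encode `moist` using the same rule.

Letter i (0-indexed) is shifted by i+6, so successive shifts are 6, 7, 8, ….
On moist: m+6=s, o+7=v, i+8=q, s+9=b, t+10=d.

svqbd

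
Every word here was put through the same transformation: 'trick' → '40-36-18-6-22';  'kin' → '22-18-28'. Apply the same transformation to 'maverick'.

With a=1..z=26, the number is 2·pos.
On maverick: m=13→26, a=1→2, v=22→44, e=5→10, r=18→36, i=9→18, c=3→6, k=11→22.

26-2-44-10-36-18-6-22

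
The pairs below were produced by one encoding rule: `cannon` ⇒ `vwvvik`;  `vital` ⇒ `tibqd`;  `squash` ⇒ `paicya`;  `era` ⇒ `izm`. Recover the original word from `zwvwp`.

honor

The output letters match the input read backwards, each shifted +8: cannon reversed is nonnac. The word is reversed, then every letter is shifted forward by 8.
Reversing it on zwvwp: shift back: z−8=r, w−8=o, v−8=n, w−8=o, p−8=h → ronoh; then reverse → honor.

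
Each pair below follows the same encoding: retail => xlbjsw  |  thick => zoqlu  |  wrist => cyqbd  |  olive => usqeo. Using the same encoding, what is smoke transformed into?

ytwto

In retail: r→x is +6, e→l is +7, t→b is +8, a→j is +9 — the shift increases by 1 each position. Letter i (0-indexed) is shifted by i+6, so successive shifts are 6, 7, 8, ….
On smoke: s+6=y, m+7=t, o+8=w, k+9=t, e+10=o.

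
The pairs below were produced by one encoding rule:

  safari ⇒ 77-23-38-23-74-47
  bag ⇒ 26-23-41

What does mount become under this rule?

59-65-83-62-80

s(#19)→77 and a(#1)→23: differences scale by 3, so n = 3·pos + 20. The formula is n = 3×(alphabet index, a=1) + 20.
For mount: m=13→59, o=15→65, u=21→83, n=14→62, t=20→80.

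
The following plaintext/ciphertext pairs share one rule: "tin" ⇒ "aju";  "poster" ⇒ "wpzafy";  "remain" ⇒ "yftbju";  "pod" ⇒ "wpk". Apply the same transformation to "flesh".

The shift depends on letter class: consonant t→a is +7, but vowel i→j is +1. The rule splits by letter class: vowels +1, consonants +7.
For flesh: f(cons)+7=m, l(cons)+7=s, e(vowel)+1=f, s(cons)+7=z, h(cons)+7=o.

msfzo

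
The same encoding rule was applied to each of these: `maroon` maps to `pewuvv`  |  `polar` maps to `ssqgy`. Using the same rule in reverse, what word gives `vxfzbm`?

statue

The shift increases by 1 at each position, starting from +3: 3, 4, 5, ….
Reversing it on vxfzbm: v−3=s, x−4=t, f−5=a, z−6=t, b−7=u, m−8=e.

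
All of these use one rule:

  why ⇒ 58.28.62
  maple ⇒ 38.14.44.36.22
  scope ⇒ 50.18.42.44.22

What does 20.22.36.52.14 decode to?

w(#23)→58 and h(#8)→28: differences scale by 2, so n = 2·pos + 12. With a=1..z=26, the number is 2·pos + 12.
Undoing it on 20.22.36.52.14: 20→(20−12)÷2=4=d, 22→(22−12)÷2=5=e, 36→(36−12)÷2=12=l, 52→(52−12)÷2=20=t, 14→(14−12)÷2=1=a.

delta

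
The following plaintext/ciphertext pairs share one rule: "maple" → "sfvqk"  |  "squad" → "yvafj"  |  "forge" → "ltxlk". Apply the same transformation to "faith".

lfoyn

It's a Vigenère-style cipher with numeric key [6,5]: position i shifts by key[i mod 2].
Applying it to faith: f+6=l, a+5=f, i+6=o, t+5=y, h+6=n.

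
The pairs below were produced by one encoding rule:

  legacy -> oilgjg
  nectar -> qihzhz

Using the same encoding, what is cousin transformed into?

fszypv

In legacy: l→o is +3, e→i is +4, g→l is +5, a→g is +6 — the shift increases by 1 each position. Each letter shifts forward by (position + 3), i.e. 3, 4, 5, … — the shift grows by one for each successive letter.
For cousin: c+3=f, o+4=s, u+5=z, s+6=y, i+7=p, n+8=v.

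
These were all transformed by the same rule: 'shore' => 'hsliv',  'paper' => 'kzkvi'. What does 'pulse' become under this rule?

kfohv

Each pair mirrors across the alphabet (s↔h, h↔s, o↔l): positions sum to 25. Each letter is replaced by its mirror in the alphabet: a↔z, b↔y, c↔x, and so on (the Atbash cipher).
On pulse: p↔k, u↔f, l↔o, s↔h, e↔v.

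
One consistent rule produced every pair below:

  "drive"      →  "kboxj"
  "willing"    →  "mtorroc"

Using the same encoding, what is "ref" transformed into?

The word is reversed, then every letter is shifted forward by 6.
For ref: reverse → fer; then shift: f+6=l, e+6=k, r+6=x.

lkx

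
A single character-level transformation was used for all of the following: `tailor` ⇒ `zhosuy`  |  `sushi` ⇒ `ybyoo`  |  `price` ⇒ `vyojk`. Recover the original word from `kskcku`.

Shifts by position in tailor: pos 0: t→z (+6), pos 1: a→h (+7), pos 2: i→o (+6), pos 3: l→s (+7) — repeating every 2. It's a Vigenère-style cipher with numeric key [6,7]: position i shifts by key[i mod 2].
Reversing it on kskcku: k−6=e, s−7=l, k−6=e, c−7=v, k−6=e, u−7=n.

eleven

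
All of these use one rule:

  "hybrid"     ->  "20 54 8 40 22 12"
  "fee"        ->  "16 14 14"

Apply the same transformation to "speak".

h(#8)→20 and y(#25)→54: differences scale by 2, so n = 2·pos + 4. The formula is n = 2×(alphabet index, a=1) + 4.
Applying it to speak: s=19→42, p=16→36, e=5→14, a=1→6, k=11→26.

42 36 14 6 26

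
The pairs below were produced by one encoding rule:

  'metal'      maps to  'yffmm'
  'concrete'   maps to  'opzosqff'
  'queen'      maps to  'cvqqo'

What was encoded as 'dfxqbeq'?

It's a Vigenère-style cipher with numeric key [12,1,12]: position i shifts by key[i mod 3].
Reversing it on dfxqbeq: d−12=r, f−1=e, x−12=l, q−12=e, b−1=a, e−12=s, q−12=e.

release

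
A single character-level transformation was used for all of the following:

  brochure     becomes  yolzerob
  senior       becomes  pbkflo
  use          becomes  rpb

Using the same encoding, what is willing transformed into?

Compare letters: b→y is +23, r→o is +23, o→l is +23 — a constant shift. This is a Caesar cipher with shift 23.
For willing: w+23=t, i+23=f, l+23=i, l+23=i, i+23=f, n+23=k, g+23=d.

tfiifkd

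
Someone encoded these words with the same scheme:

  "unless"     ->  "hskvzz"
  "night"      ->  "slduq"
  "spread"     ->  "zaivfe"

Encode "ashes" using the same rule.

u(20)→h(7) and n(13)→s(18) fit y≡17x+5 (mod 26); the inverse of 17 mod 26 is 23. Each letter's alphabet position (a=0..z=25) is mapped through 17·x+5 mod 26 — an affine cipher.
For ashes: a(0)→17·0+5≡5=f; s(18)→17·18+5≡25=z; h(7)→17·7+5≡20=u; e(4)→17·4+5≡21=v; s(18)→17·18+5≡25=z (all mod 26).

fzuvz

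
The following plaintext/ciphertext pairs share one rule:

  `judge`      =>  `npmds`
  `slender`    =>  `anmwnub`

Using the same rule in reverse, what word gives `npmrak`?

bridge

The output letters match the input read backwards, each shifted +9: judge reversed is egduj. Read the word backwards and shift each letter +9.
Undoing it on npmrak: shift back: n−9=e, p−9=g, m−9=d, r−9=i, a−9=r, k−9=b → egdirb; then reverse → bridge.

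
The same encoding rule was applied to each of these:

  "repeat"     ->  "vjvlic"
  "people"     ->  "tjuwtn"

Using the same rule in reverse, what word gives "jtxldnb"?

In repeat: r→v is +4, e→j is +5, p→v is +6, e→l is +7 — the shift increases by 1 each position. The shift increases by 1 at each position, starting from +4: 4, 5, 6, ….
Undoing it on jtxldnb: j−4=f, t−5=o, x−6=r, l−7=e, d−8=v, n−9=e, b−10=r.

forever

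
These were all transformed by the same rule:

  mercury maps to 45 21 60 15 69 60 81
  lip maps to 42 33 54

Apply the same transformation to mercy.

45 21 60 15 81

m(#13)→45 and e(#5)→21: differences scale by 3, so n = 3·pos + 6. The formula is n = 3×(alphabet index, a=1) + 6.
For mercy: m=13→45, e=5→21, r=18→60, c=3→15, y=25→81.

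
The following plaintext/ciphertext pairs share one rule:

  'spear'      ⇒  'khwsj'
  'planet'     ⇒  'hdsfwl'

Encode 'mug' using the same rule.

emy

Compare letters: s→k is +18, p→h is +18, e→w is +18 — a constant shift. It's a constant shift of +18 (ROT18).
Applying it to mug: m+18=e, u+18=m, g+18=y.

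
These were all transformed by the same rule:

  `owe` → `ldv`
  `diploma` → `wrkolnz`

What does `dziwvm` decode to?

Each pair mirrors across the alphabet (o↔l, w↔d, e↔v): positions sum to 25. Each letter is replaced by its mirror in the alphabet: a↔z, b↔y, c↔x, and so on (the Atbash cipher).
Undoing it on dziwvm: d↔w, z↔a, i↔r, w↔d, v↔e, m↔n.

warden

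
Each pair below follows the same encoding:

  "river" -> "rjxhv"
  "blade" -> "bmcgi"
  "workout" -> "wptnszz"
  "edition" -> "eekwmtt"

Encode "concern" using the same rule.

Letter i (0-indexed) is shifted by i+0, so successive shifts are 0, 1, 2, ….
For concern: c+0=c, o+1=p, n+2=p, c+3=f, e+4=i, r+5=w, n+6=t.

cppfiwt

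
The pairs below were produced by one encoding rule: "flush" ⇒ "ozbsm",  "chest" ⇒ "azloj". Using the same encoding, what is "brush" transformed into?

The word is reversed, then every letter is shifted forward by 7.
On brush: reverse → hsurb; then shift: h+7=o, s+7=z, u+7=b, r+7=y, b+7=i.

ozbyi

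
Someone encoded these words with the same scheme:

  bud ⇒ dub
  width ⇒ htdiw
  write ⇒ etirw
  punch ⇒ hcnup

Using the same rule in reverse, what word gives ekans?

snake

The output letters match the input read backwards: bud reversed is dub. The word is simply reversed.
Undoing it on ekans: then reverse → snake.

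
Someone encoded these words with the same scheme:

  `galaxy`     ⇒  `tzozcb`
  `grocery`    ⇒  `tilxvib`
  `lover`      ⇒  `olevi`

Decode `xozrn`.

claim

Each pair mirrors across the alphabet (g↔t, a↔z, l↔o): positions sum to 25. Letters are reflected about the middle of the alphabet (position → 25−position): Atbash.
Undoing it on xozrn: x↔c, o↔l, z↔a, r↔i, n↔m.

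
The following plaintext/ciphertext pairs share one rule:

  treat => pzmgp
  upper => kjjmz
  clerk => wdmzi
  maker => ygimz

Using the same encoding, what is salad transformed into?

ugdgr

t(19)→p(15) and r(17)→z(25) fit y≡21x+6 (mod 26); the inverse of 21 mod 26 is 5. This is an affine cipher: with a=0,…,z=25, each position x becomes (21x+6) mod 26.
Applying it to salad: s(18)→21·18+6≡20=u; a(0)→21·0+6≡6=g; l(11)→21·11+6≡3=d; a(0)→21·0+6≡6=g; d(3)→21·3+6≡17=r (all mod 26).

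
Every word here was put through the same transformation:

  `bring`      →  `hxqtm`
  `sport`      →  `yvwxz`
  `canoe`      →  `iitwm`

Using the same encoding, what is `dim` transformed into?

The shift depends on letter class: consonant b→h is +6, but vowel i→q is +8. Two shifts are in play — +8 for a/e/i/o/u, +6 for every other letter.
For dim: d(cons)+6=j, i(vowel)+8=q, m(cons)+6=s.

jqs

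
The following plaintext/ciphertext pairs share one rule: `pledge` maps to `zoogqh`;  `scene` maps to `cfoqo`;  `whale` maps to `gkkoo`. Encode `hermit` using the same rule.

rhbpsw

Shifts by position in pledge: pos 0: p→z (+10), pos 1: l→o (+3), pos 2: e→o (+10), pos 3: d→g (+3) — repeating every 2. The shifts repeat in a cycle of length 2: positions 0,1,… shift by +10, +3, then the pattern repeats.
For hermit: h+10=r, e+3=h, r+10=b, m+3=p, i+10=s, t+3=w.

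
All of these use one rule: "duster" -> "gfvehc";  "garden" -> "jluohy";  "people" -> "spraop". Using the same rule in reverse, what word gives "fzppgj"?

comedy

Shifts by position in duster: pos 0: d→g (+3), pos 1: u→f (+11), pos 2: s→v (+3), pos 3: t→e (+11) — repeating every 2. The shifts repeat in a cycle of length 2: positions 0,1,… shift by +3, +11, then the pattern repeats.
Decoding fzppgj: f−3=c, z−11=o, p−3=m, p−11=e, g−3=d, j−11=y.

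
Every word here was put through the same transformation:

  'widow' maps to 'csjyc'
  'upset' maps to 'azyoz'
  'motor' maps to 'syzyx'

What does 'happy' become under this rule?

Shifts by position in widow: pos 0: w→c (+6), pos 1: i→s (+10), pos 2: d→j (+6), pos 3: o→y (+10) — repeating every 2. The shifts repeat in a cycle of length 2: positions 0,1,… shift by +6, +10, then the pattern repeats.
On happy: h+6=n, a+10=k, p+6=v, p+10=z, y+6=e.

nkvze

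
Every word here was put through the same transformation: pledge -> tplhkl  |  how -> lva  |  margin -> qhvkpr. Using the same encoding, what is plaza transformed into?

tphdh

The shift depends on letter class: consonant p→t is +4, but vowel e→l is +7. Two shifts are in play — +7 for a/e/i/o/u, +4 for every other letter.
For plaza: p(cons)+4=t, l(cons)+4=p, a(vowel)+7=h, z(cons)+4=d, a(vowel)+7=h.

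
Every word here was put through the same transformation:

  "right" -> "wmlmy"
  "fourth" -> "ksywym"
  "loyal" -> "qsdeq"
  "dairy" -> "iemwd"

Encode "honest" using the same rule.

The shift depends on letter class: consonant r→w is +5, but vowel i→m is +4. The rule splits by letter class: vowels +4, consonants +5.
For honest: h(cons)+5=m, o(vowel)+4=s, n(cons)+5=s, e(vowel)+4=i, s(cons)+5=x, t(cons)+5=y.

mssixy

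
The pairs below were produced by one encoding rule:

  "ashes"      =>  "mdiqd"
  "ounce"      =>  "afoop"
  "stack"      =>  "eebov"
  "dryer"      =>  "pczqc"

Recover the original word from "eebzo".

stand

Shifts by position in ashes: pos 0: a→m (+12), pos 1: s→d (+11), pos 2: h→i (+1), pos 3: e→q (+12), pos 4: s→d (+11) — repeating every 3. A repeating key of period 3 is used — shifts +12, +11, +1 over and over.
Decoding eebzo: e−12=s, e−11=t, b−1=a, z−12=n, o−11=d.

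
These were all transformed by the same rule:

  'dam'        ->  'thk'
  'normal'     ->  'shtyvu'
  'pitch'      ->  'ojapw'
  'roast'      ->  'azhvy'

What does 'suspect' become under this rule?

ajlwzbz

The word is reversed, then every letter is shifted forward by 7.
For suspect: reverse → tcepsus; then shift: t+7=a, c+7=j, e+7=l, p+7=w, s+7=z, u+7=b, s+7=z.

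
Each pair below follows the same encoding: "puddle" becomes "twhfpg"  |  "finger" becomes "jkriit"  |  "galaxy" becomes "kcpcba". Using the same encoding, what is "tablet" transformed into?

It's a Vigenère-style cipher with numeric key [4,2]: position i shifts by key[i mod 2].
Applying it to tablet: t+4=x, a+2=c, b+4=f, l+2=n, e+4=i, t+2=v.

xcfniv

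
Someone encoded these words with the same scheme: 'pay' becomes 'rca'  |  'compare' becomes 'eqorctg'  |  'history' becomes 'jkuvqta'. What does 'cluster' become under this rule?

Compare letters: p→r is +2, a→c is +2, y→a is +2 — a constant shift. It's a constant shift of +2 (ROT2).
On cluster: c+2=e, l+2=n, u+2=w, s+2=u, t+2=v, e+2=g, r+2=t.

enwuvgt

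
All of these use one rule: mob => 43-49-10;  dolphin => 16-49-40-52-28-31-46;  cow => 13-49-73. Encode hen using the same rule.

m(#13)→43 and o(#15)→49: differences scale by 3, so n = 3·pos + 4. The formula is n = 3×(alphabet index, a=1) + 4.
Applying it to hen: h=8→28, e=5→19, n=14→46.

28-19-46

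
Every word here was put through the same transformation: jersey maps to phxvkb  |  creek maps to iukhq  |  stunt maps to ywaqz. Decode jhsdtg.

demand

Shifts by position in jersey: pos 0: j→p (+6), pos 1: e→h (+3), pos 2: r→x (+6), pos 3: s→v (+3) — repeating every 2. The shifts repeat in a cycle of length 2: positions 0,1,… shift by +6, +3, then the pattern repeats.
Undoing it on jhsdtg: j−6=d, h−3=e, s−6=m, d−3=a, t−6=n, g−3=d.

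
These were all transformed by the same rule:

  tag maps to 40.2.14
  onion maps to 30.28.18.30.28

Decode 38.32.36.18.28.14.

spring

t(#20)→40 and a(#1)→2: differences scale by 2, so n = 2·pos + 0. Each letter becomes 2×(its alphabet position, a=1..z=26).
Undoing it on 38.32.36.18.28.14: 38→(38−0)÷2=19=s, 32→(32−0)÷2=16=p, 36→(36−0)÷2=18=r, 18→(18−0)÷2=9=i, 28→(28−0)÷2=14=n, 14→(14−0)÷2=7=g.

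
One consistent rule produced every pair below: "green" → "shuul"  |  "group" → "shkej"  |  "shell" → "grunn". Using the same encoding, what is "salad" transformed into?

g(6)→s(18) and r(17)→h(7) fit y≡25x+24 (mod 26); the inverse of 25 mod 26 is 25. Treating letters as 0–25, the rule is x ↦ 25x + 24 (mod 26).
On salad: s(18)→25·18+24≡6=g; a(0)→25·0+24≡24=y; l(11)→25·11+24≡13=n; a(0)→25·0+24≡24=y; d(3)→25·3+24≡21=v (all mod 26).

gynyv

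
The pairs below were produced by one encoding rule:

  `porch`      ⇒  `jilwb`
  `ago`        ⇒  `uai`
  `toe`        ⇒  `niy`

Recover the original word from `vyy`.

Compare letters: p→j is +20, o→i is +20, r→l is +20 — a constant shift. Every letter moves 20 places later in the alphabet, wrapping around z→a.
Reversing it on vyy: v−20=b, y−20=e, y−20=e.

bee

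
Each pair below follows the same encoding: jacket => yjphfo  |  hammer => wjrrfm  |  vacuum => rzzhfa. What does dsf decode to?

The output letters match the input read backwards, each shifted +5: jacket reversed is tekcaj. Two steps: reverse the string, then apply a Caesar shift of +5.
Undoing it on dsf: shift back: d−5=y, s−5=n, f−5=a → yna; then reverse → any.

any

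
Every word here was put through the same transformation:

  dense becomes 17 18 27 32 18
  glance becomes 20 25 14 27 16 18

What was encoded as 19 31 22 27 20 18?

fringe

d is letter #4 and maps to 17: an offset of 13. Each letter is replaced by its alphabet position (a=1..z=26) + 13.
Decoding 19 31 22 27 20 18: 19→(19−13)÷1=6=f, 31→(31−13)÷1=18=r, 22→(22−13)÷1=9=i, 27→(27−13)÷1=14=n, 20→(20−13)÷1=7=g, 18→(18−13)÷1=5=e.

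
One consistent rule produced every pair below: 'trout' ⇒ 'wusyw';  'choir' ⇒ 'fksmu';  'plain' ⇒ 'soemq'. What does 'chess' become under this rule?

Vowels shift forward by 4 and consonants shift forward by 3.
On chess: c(cons)+3=f, h(cons)+3=k, e(vowel)+4=i, s(cons)+3=v, s(cons)+3=v.

fkivv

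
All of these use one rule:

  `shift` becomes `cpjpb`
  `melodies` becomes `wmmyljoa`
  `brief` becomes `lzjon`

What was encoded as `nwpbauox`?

The shifts repeat in a cycle of length 3: positions 0,1,… shift by +10, +8, +1, then the pattern repeats.
Reversing it on nwpbauox: n−10=d, w−8=o, p−1=o, b−10=r, a−8=s, u−1=t, o−10=e, x−8=p.

doorstep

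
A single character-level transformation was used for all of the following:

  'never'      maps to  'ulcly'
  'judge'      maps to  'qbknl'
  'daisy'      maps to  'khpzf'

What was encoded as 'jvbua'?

Every letter moves 7 places later in the alphabet, wrapping around z→a.
Reversing it on jvbua: j−7=c, v−7=o, b−7=u, u−7=n, a−7=t.

count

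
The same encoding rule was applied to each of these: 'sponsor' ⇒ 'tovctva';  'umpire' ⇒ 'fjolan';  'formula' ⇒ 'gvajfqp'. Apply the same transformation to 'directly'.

s(18)→t(19) and p(15)→o(14) fit y≡19x+15 (mod 26); the inverse of 19 mod 26 is 11. This is an affine cipher: with a=0,…,z=25, each position x becomes (19x+15) mod 26.
For directly: d(3)→19·3+15≡20=u; i(8)→19·8+15≡11=l; r(17)→19·17+15≡0=a; e(4)→19·4+15≡13=n; c(2)→19·2+15≡1=b; t(19)→19·19+15≡12=m; l(11)→19·11+15≡16=q; y(24)→19·24+15≡3=d (all mod 26).

ulanbmqd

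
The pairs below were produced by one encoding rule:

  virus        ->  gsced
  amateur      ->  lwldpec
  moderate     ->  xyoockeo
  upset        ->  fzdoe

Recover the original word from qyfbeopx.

fourteen

It's a Vigenère-style cipher with numeric key [11,10]: position i shifts by key[i mod 2].
Reversing it on qyfbeopx: q−11=f, y−10=o, f−11=u, b−10=r, e−11=t, o−10=e, p−11=e, x−10=n.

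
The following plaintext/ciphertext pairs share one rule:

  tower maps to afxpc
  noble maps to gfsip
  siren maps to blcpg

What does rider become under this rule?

t(19)→a(0) and o(14)→f(5) fit y≡25x+19 (mod 26); the inverse of 25 mod 26 is 25. Each letter's alphabet position (a=0..z=25) is mapped through 25·x+19 mod 26 — an affine cipher.
On rider: r(17)→25·17+19≡2=c; i(8)→25·8+19≡11=l; d(3)→25·3+19≡16=q; e(4)→25·4+19≡15=p; r(17)→25·17+19≡2=c (all mod 26).

clqpc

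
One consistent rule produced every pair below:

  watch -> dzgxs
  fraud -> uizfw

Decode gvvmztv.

teenage

Each pair mirrors across the alphabet (w↔d, a↔z, t↔g): positions sum to 25. This is the alphabet-reversal cipher (Atbash): a becomes z, b becomes y, etc.
Undoing it on gvvmztv: g↔t, v↔e, v↔e, m↔n, z↔a, t↔g, v↔e.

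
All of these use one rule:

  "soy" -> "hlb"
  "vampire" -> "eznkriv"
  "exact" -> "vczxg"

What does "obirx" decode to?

Each pair mirrors across the alphabet (s↔h, o↔l, y↔b): positions sum to 25. Each letter is replaced by its mirror in the alphabet: a↔z, b↔y, c↔x, and so on (the Atbash cipher).
Undoing it on obirx: o↔l, b↔y, i↔r, r↔i, x↔c.

lyric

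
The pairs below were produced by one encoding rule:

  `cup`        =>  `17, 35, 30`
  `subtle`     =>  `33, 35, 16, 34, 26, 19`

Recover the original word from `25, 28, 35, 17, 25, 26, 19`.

knuckle

c is letter #3 and maps to 17: an offset of 14. Each letter is replaced by its alphabet position (a=1..z=26) + 14.
Reversing it on 25, 28, 35, 17, 25, 26, 19: 25→(25−14)÷1=11=k, 28→(28−14)÷1=14=n, 35→(35−14)÷1=21=u, 17→(17−14)÷1=3=c, 25→(25−14)÷1=11=k, 26→(26−14)÷1=12=l, 19→(19−14)÷1=5=e.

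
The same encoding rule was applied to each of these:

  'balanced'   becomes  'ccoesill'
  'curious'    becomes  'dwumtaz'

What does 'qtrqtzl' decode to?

promote

In balanced: b→c is +1, a→c is +2, l→o is +3, a→e is +4 — the shift increases by 1 each position. The shift increases by 1 at each position, starting from +1: 1, 2, 3, ….
Reversing it on qtrqtzl: q−1=p, t−2=r, r−3=o, q−4=m, t−5=o, z−6=t, l−7=e.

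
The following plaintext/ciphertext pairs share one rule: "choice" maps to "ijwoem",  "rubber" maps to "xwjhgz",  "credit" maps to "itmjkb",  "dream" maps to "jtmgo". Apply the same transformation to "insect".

opakeb

Shifts by position in choice: pos 0: c→i (+6), pos 1: h→j (+2), pos 2: o→w (+8), pos 3: i→o (+6), pos 4: c→e (+2), pos 5: e→m (+8) — repeating every 3. It's a Vigenère-style cipher with numeric key [6,2,8]: position i shifts by key[i mod 3].
Applying it to insect: i+6=o, n+2=p, s+8=a, e+6=k, c+2=e, t+8=b.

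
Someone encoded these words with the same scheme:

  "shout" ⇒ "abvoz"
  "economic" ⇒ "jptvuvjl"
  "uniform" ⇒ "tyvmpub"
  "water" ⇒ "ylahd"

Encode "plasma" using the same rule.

The word is reversed, then every letter is shifted forward by 7.
On plasma: reverse → amsalp; then shift: a+7=h, m+7=t, s+7=z, a+7=h, l+7=s, p+7=w.

htzhsw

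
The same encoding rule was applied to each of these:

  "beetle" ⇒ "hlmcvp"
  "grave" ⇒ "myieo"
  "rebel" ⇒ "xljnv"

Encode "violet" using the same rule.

bpwuoe

Letter i (0-indexed) is shifted by i+6, so successive shifts are 6, 7, 8, ….
For violet: v+6=b, i+7=p, o+8=w, l+9=u, e+10=o, t+11=e.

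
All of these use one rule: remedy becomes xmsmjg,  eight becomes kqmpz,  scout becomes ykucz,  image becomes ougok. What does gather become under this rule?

The shifts repeat in a cycle of length 2: positions 0,1,… shift by +6, +8, then the pattern repeats.
Applying it to gather: g+6=m, a+8=i, t+6=z, h+8=p, e+6=k, r+8=z.

mizpkz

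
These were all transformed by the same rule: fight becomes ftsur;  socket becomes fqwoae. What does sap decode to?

The output letters match the input read backwards, each shifted +12: fight reversed is thgif. Read the word backwards and shift each letter +12.
Reversing it on sap: shift back: s−12=g, a−12=o, p−12=d → god; then reverse → dog.

dog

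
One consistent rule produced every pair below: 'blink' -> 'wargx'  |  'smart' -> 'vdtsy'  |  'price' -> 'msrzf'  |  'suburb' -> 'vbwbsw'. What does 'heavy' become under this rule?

b(1)→w(22) and l(11)→a(0) fit y≡3x+19 (mod 26); the inverse of 3 mod 26 is 9. Each letter's alphabet position (a=0..z=25) is mapped through 3·x+19 mod 26 — an affine cipher.
On heavy: h(7)→3·7+19≡14=o; e(4)→3·4+19≡5=f; a(0)→3·0+19≡19=t; v(21)→3·21+19≡4=e; y(24)→3·24+19≡13=n (all mod 26).

often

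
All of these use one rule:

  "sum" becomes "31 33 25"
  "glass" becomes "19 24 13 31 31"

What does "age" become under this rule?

s is letter #19 and maps to 31: an offset of 12. Letters become their 1-based position plus 12 (so a→13, b→14, …).
On age: a=1→13, g=7→19, e=5→17.

13 19 17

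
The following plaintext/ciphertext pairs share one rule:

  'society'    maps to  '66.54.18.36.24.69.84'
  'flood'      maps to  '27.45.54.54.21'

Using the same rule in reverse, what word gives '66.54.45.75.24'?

With a=1..z=26, the number is 3·pos + 9.
Reversing it on 66.54.45.75.24: 66→(66−9)÷3=19=s, 54→(54−9)÷3=15=o, 45→(45−9)÷3=12=l, 75→(75−9)÷3=22=v, 24→(24−9)÷3=5=e.

solve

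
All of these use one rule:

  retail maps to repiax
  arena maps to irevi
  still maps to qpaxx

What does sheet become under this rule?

qbeep

r(17)→r(17) and e(4)→e(4) fit y≡25x+8 (mod 26); the inverse of 25 mod 26 is 25. Treating letters as 0–25, the rule is x ↦ 25x + 8 (mod 26).
For sheet: s(18)→25·18+8≡16=q; h(7)→25·7+8≡1=b; e(4)→25·4+8≡4=e; e(4)→25·4+8≡4=e; t(19)→25·19+8≡15=p (all mod 26).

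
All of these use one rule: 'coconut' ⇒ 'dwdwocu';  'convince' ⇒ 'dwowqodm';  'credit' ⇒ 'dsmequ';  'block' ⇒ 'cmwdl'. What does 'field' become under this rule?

Two shifts are in play — +8 for a/e/i/o/u, +1 for every other letter.
Applying it to field: f(cons)+1=g, i(vowel)+8=q, e(vowel)+8=m, l(cons)+1=m, d(cons)+1=e.

gqmme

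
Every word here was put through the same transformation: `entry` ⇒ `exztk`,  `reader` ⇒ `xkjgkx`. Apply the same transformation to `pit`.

The output letters match the input read backwards, each shifted +6: entry reversed is yrtne. Read the word backwards and shift each letter +6.
On pit: reverse → tip; then shift: t+6=z, i+6=o, p+6=v.

zov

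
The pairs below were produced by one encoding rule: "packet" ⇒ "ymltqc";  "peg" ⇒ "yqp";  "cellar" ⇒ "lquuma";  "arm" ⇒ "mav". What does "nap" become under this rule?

wmy

The shift depends on letter class: consonant p→y is +9, but vowel a→m is +12. Vowels shift forward by 12 and consonants shift forward by 9.
Applying it to nap: n(cons)+9=w, a(vowel)+12=m, p(cons)+9=y.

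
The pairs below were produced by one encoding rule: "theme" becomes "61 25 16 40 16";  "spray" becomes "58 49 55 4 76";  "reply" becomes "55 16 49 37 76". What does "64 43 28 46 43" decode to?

union

t(#20)→61 and h(#8)→25: differences scale by 3, so n = 3·pos + 1. With a=1..z=26, the number is 3·pos + 1.
Decoding 64 43 28 46 43: 64→(64−1)÷3=21=u, 43→(43−1)÷3=14=n, 28→(28−1)÷3=9=i, 46→(46−1)÷3=15=o, 43→(43−1)÷3=14=n.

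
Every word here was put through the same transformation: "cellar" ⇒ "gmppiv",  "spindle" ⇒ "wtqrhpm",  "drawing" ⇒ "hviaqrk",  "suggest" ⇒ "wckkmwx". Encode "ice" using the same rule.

The shift depends on letter class: consonant c→g is +4, but vowel e→m is +8. Two shifts are in play — +8 for a/e/i/o/u, +4 for every other letter.
For ice: i(vowel)+8=q, c(cons)+4=g, e(vowel)+8=m.

qgm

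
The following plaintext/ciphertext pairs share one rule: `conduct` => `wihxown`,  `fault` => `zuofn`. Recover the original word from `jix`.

pod

Compare letters: c→w is +20, o→i is +20, n→h is +20 — a constant shift. It's a constant shift of +20 (ROT20).
Decoding jix: j−20=p, i−20=o, x−20=d.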